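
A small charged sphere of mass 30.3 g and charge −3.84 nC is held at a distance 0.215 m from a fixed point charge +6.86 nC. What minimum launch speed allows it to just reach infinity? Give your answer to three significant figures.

To just escape, total mechanical energy must reach zero at infinity: ½mv²_min + U = 0, so ½mv²_min = −U = |kQq|/r.
|U| = |kQq|/r = (8.99×10⁹ N·m²/C²)(6.86×10⁻⁹)(3.84×10⁻⁹)/(0.215) = 1.10×10⁻⁶ J.
v_min = √(2|U|/m) = √(2·1.10×10⁻⁶/0.0303) = 8.53×10⁻³ m/s.

8.53×10⁻³ m/s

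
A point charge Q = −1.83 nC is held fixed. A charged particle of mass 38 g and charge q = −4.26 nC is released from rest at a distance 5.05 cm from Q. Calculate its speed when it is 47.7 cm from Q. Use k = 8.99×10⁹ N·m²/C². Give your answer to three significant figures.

8.08×10⁻³ m/s

Only the electrostatic force acts, so mechanical energy is conserved: ½mv² = U₁ − U₂ = kQq(1/r₁ − 1/r₂).
U₁ − U₂ = (8.99×10⁹ N·m²/C²)(-1.83×10⁻⁹ C)(-4.26×10⁻⁹ C)(1/0.0505 − 1/0.477) = 1.24×10⁻⁶ J.
v = √(2·1.24×10⁻⁶/0.0380) = 8.08×10⁻³ m/s.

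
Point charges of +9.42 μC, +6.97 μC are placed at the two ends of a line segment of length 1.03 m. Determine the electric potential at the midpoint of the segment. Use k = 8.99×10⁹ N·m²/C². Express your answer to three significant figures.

The total potential is the scalar sum of each charge's contribution, V = Σ kqᵢ/rᵢ.
Each charge is 0.515 m from the midpoint.
V = k[(9.42×10⁻⁶)/(0.515) + (6.97×10⁻⁶)/(0.515)] = 2.86×10⁵ V.

2.86×10⁵ V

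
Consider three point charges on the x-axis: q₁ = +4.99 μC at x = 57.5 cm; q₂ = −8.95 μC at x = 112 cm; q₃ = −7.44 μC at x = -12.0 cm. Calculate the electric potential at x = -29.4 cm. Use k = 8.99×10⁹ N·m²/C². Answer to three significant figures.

-3.90×10⁵ V

Electric potential is a scalar, so the contributions from each charge add algebraically: V = Σ kqᵢ/rᵢ.
Distances from the field point to each charge: r₁ = 0.869 m, r₂ = 1.41 m, r₃ = 0.174 m.
V = k[(4.99×10⁻⁶)/(0.869) + (-8.95×10⁻⁶)/(1.41) + (-7.44×10⁻⁶)/(0.174)] = -3.90×10⁵ V.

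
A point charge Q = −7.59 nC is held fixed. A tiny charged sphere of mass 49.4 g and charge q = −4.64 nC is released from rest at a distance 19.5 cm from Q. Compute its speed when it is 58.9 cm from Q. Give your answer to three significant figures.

Only the electrostatic force acts, so mechanical energy is conserved: ½mv² = U₁ − U₂ = kQq(1/r₁ − 1/r₂).
U₁ − U₂ = (8.99×10⁹ N·m²/C²)(-7.59×10⁻⁹ C)(-4.64×10⁻⁹ C)(1/0.195 − 1/0.589) = 1.09×10⁻⁶ J.
v = √(2·1.09×10⁻⁶/0.0494) = 6.63×10⁻³ m/s.

6.63×10⁻³ m/s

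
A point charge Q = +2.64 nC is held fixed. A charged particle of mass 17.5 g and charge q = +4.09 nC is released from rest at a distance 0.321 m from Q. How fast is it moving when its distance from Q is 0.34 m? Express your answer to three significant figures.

Only the electrostatic force acts, so mechanical energy is conserved: ½mv² = U₁ − U₂ = kQq(1/r₁ − 1/r₂).
U₁ − U₂ = (8.99×10⁹ N·m²/C²)(2.64×10⁻⁹ C)(4.09×10⁻⁹ C)(1/0.321 − 1/0.340) = 1.69×10⁻⁸ J.
v = √(2·1.69×10⁻⁸/0.0175) = 1.39×10⁻³ m/s.

1.39×10⁻³ m/s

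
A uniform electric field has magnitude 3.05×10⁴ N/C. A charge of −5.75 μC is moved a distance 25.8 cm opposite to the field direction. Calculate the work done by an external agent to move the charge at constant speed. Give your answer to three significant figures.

The potential change for a displacement 25.8 cm opposite to the field direction is ΔV = +Ed = 7870 V.
W_ext = qΔV = -0.0452 J.

-0.0452 J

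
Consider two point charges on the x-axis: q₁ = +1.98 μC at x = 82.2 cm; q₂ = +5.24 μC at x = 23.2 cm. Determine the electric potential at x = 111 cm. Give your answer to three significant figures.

1.15×10⁵ V

Electric potential is a scalar, so the contributions from each charge add algebraically: V = Σ kqᵢ/rᵢ.
Distances from the field point to each charge: r₁ = 0.288 m, r₂ = 0.878 m.
V = k[(1.98×10⁻⁶)/(0.288) + (5.24×10⁻⁶)/(0.878)] = 1.15×10⁵ V.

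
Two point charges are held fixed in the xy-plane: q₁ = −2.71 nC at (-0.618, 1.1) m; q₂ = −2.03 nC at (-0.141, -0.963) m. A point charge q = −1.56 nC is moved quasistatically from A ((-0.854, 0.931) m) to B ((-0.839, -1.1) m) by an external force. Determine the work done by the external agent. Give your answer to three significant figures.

-8.78×10⁻⁸ J

For quasistatic motion the external work equals the change in potential energy: W_ext = qΔV = q(V_B − V_A).
At A: distances to the source charges are 0.290 m, 2.02 m; V_A = Σ kqᵢ/rᵢ = -92.9 V.
At B: distances to the source charges are 2.21 m, 0.711 m; V_B = Σ kqᵢ/rᵢ = -36.7 V.
ΔV = V_B − V_A = 56.3 V.
W_ext = qΔV = (-1.56×10⁻⁹ C)(56.3 V) = -8.78×10⁻⁸ J.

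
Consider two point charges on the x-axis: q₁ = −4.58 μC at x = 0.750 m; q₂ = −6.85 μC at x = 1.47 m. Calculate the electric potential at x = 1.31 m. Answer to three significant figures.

-4.58×10⁵ V

Electric potential is a scalar, so the contributions from each charge add algebraically: V = Σ kqᵢ/rᵢ.
Distances from the field point to each charge: r₁ = 0.560 m, r₂ = 0.160 m.
V = k[(-4.58×10⁻⁶)/(0.560) + (-6.85×10⁻⁶)/(0.160)] = -4.58×10⁵ V.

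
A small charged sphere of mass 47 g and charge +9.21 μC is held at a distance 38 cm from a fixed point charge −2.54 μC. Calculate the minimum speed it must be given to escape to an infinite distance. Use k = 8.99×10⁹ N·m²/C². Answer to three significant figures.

4.85 m/s

To just escape, total mechanical energy must reach zero at infinity: ½mv²_min + U = 0, so ½mv²_min = −U = |kQq|/r.
|U| = |kQq|/r = (8.99×10⁹ N·m²/C²)(2.54×10⁻⁶)(9.21×10⁻⁶)/(0.380) = 0.553 J.
v_min = √(2|U|/m) = √(2·0.553/0.0470) = 4.85 m/s.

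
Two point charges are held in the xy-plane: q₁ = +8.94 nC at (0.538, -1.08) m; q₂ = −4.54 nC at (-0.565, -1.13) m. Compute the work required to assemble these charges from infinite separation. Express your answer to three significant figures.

-3.30×10⁻⁷ J

The work to assemble the configuration equals its total potential energy, U = Σ kqᵢqⱼ/rᵢⱼ over all pairs.
Pair separations: r₁₂ = 1.10 m.
U = (-3.30×10⁻⁷) = -3.30×10⁻⁷ J.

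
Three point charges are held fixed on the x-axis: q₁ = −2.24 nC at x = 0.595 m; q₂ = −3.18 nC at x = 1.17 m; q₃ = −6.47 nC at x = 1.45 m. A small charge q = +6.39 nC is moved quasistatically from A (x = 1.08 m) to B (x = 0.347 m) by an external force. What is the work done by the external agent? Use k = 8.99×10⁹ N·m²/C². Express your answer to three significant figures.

2.22×10⁻⁶ J

For quasistatic motion the external work equals the change in potential energy: W_ext = qΔV = q(V_B − V_A).
At A: distances to the source charges are 0.485 m, 0.0900 m, 0.370 m; V_A = Σ kqᵢ/rᵢ = -516 V.
At B: distances to the source charges are 0.248 m, 0.823 m, 1.10 m; V_B = Σ kqᵢ/rᵢ = -169 V.
ΔV = V_B − V_A = 348 V.
W_ext = qΔV = (6.39×10⁻⁹ C)(348 V) = 2.22×10⁻⁶ J.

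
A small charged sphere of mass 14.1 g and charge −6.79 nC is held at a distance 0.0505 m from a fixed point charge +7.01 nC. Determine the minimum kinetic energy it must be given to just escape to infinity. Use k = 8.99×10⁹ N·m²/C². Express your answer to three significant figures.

To just escape, total mechanical energy must reach zero at infinity: ½mv²_min + U = 0, so ½mv²_min = −U = |kQq|/r.
|U| = |kQq|/r = (8.99×10⁹ N·m²/C²)(7.01×10⁻⁹)(6.79×10⁻⁹)/(0.0505) = 8.47×10⁻⁶ J.

8.47×10⁻⁶ J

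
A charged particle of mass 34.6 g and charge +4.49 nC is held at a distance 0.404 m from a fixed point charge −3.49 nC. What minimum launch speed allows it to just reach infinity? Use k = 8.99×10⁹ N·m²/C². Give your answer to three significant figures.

To just escape, total mechanical energy must reach zero at infinity: ½mv²_min + U = 0, so ½mv²_min = −U = |kQq|/r.
|U| = |kQq|/r = (8.99×10⁹ N·m²/C²)(3.49×10⁻⁹)(4.49×10⁻⁹)/(0.404) = 3.49×10⁻⁷ J.
v_min = √(2|U|/m) = √(2·3.49×10⁻⁷/0.0346) = 4.49×10⁻³ m/s.

4.49×10⁻³ m/s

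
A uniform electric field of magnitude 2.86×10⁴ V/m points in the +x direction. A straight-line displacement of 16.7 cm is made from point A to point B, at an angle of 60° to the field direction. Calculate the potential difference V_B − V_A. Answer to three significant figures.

-2390 V

Only the component of displacement along E changes the potential: ΔV = −E·d·cosθ.
ΔV = −(2.86×10⁴ V/m)(0.167 m)cos60° = -2390 V.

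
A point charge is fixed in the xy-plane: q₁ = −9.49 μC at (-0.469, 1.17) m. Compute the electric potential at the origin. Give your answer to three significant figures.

-6.77×10⁴ V

The total potential is the scalar sum of each charge's contribution, V = Σ kqᵢ/rᵢ.
Distances from the field point to each charge: r₁ = 1.26 m.
V = k[(-9.49×10⁻⁶)/(1.26)] = -6.77×10⁴ V.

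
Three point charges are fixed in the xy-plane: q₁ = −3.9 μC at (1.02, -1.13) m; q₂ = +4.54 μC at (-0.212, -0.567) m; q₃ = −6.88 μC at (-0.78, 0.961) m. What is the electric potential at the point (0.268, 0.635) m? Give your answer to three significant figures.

-4.31×10⁴ V

Electric potential is a scalar, so the contributions from each charge add algebraically: V = Σ kqᵢ/rᵢ.
Distances from the field point to each charge: r₁ = 1.92 m, r₂ = 1.29 m, r₃ = 1.10 m.
V = k[(-3.90×10⁻⁶)/(1.92) + (4.54×10⁻⁶)/(1.29) + (-6.88×10⁻⁶)/(1.10)] = -4.31×10⁴ V.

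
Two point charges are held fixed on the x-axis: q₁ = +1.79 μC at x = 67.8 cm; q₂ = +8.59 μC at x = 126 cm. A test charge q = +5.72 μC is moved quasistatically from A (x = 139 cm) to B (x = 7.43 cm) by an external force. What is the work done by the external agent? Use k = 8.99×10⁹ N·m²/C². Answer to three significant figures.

-3.00 J

For quasistatic motion the external work equals the change in potential energy: W_ext = qΔV = q(V_B − V_A).
At A: distances to the source charges are 0.712 m, 0.130 m; V_A = Σ kqᵢ/rᵢ = 6.17×10⁵ V.
At B: distances to the source charges are 0.604 m, 1.19 m; V_B = Σ kqᵢ/rᵢ = 9.18×10⁴ V.
ΔV = V_B − V_A = -5.25×10⁵ V.
W_ext = qΔV = (5.72×10⁻⁶ C)(-5.25×10⁵ V) = -3.00 J.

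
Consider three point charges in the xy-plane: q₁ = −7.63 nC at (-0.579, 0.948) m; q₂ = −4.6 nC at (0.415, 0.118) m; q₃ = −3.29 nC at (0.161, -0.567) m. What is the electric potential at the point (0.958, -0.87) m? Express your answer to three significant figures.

-100 V

The total potential is the scalar sum of each charge's contribution, V = Σ kqᵢ/rᵢ.
Distances from the field point to each charge: r₁ = 2.38 m, r₂ = 1.13 m, r₃ = 0.853 m.
V = k[(-7.63×10⁻⁹)/(2.38) + (-4.60×10⁻⁹)/(1.13) + (-3.29×10⁻⁹)/(0.853)] = -100 V.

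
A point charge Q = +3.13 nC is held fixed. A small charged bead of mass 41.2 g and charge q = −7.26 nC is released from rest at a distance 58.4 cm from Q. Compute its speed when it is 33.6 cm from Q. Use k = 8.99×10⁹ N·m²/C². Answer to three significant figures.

3.54×10⁻³ m/s

Only the electrostatic force acts, so mechanical energy is conserved: ½mv² = U₁ − U₂ = kQq(1/r₁ − 1/r₂).
U₁ − U₂ = (8.99×10⁹ N·m²/C²)(3.13×10⁻⁹ C)(-7.26×10⁻⁹ C)(1/0.584 − 1/0.336) = 2.58×10⁻⁷ J.
v = √(2·2.58×10⁻⁷/0.0412) = 3.54×10⁻³ m/s.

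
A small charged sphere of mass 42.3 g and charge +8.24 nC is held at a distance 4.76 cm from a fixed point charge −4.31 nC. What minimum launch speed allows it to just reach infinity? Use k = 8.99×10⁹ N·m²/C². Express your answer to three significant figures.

0.0178 m/s

To just escape, total mechanical energy must reach zero at infinity: ½mv²_min + U = 0, so ½mv²_min = −U = |kQq|/r.
|U| = |kQq|/r = (8.99×10⁹ N·m²/C²)(4.31×10⁻⁹)(8.24×10⁻⁹)/(0.0476) = 6.71×10⁻⁶ J.
v_min = √(2|U|/m) = √(2·6.71×10⁻⁶/0.0423) = 0.0178 m/s.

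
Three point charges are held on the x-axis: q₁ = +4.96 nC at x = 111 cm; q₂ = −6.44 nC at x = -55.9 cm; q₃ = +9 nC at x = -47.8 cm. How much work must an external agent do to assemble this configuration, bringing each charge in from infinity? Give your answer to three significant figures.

-6.35×10⁻⁶ J

The work to assemble the configuration equals its total potential energy, U = Σ kqᵢqⱼ/rᵢⱼ over all pairs.
Pair separations: r₁₂ = 1.67 m, r₁₃ = 1.59 m, r₂₃ = 0.0810 m.
U = (-1.72×10⁻⁷) + (2.53×10⁻⁷) + (-6.43×10⁻⁶) = -6.35×10⁻⁶ J.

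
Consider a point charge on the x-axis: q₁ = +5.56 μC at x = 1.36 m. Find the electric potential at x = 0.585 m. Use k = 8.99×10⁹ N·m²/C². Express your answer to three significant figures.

6.45×10⁴ V

The total potential is the scalar sum of each charge's contribution, V = Σ kqᵢ/rᵢ.
V = k[(5.56×10⁻⁶)/(0.775)] = 6.45×10⁴ V.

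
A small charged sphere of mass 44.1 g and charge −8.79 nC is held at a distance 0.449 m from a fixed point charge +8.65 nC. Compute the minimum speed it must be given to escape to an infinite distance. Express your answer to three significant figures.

8.31×10⁻³ m/s

To just escape, total mechanical energy must reach zero at infinity: ½mv²_min + U = 0, so ½mv²_min = −U = |kQq|/r.
|U| = |kQq|/r = (8.99×10⁹ N·m²/C²)(8.65×10⁻⁹)(8.79×10⁻⁹)/(0.449) = 1.52×10⁻⁶ J.
v_min = √(2|U|/m) = √(2·1.52×10⁻⁶/0.0441) = 8.31×10⁻³ m/s.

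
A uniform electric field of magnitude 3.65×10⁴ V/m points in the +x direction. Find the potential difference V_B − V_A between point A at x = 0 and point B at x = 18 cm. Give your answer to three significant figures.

In a uniform field, potential decreases in the direction of E: V_B − V_A = −E·Δx.
V_B − V_A = −(3.65×10⁴ V/m)(0.180 m) = -6570 V.

-6570 V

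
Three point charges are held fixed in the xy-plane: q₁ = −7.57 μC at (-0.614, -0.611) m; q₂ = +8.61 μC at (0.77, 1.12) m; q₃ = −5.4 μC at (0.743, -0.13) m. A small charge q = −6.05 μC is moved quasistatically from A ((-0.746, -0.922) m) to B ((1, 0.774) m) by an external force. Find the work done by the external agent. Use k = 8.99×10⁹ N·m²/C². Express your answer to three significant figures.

For quasistatic motion the external work equals the change in potential energy: W_ext = qΔV = q(V_B − V_A).
At A: distances to the source charges are 0.338 m, 2.54 m, 1.69 m; V_A = Σ kqᵢ/rᵢ = -2.00×10⁵ V.
At B: distances to the source charges are 2.13 m, 0.415 m, 0.940 m; V_B = Σ kqᵢ/rᵢ = 1.03×10⁵ V.
ΔV = V_B − V_A = 3.02×10⁵ V.
W_ext = qΔV = (-6.05×10⁻⁶ C)(3.02×10⁵ V) = -1.83 J.

-1.83 J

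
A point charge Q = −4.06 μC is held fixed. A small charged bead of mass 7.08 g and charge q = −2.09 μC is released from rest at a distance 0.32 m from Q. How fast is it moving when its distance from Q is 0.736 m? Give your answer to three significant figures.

Only the electrostatic force acts, so mechanical energy is conserved: ½mv² = U₁ − U₂ = kQq(1/r₁ − 1/r₂).
U₁ − U₂ = (8.99×10⁹ N·m²/C²)(-4.06×10⁻⁶ C)(-2.09×10⁻⁶ C)(1/0.320 − 1/0.736) = 0.135 J.
v = √(2·0.135/7.08×10⁻³) = 6.17 m/s.

6.17 m/s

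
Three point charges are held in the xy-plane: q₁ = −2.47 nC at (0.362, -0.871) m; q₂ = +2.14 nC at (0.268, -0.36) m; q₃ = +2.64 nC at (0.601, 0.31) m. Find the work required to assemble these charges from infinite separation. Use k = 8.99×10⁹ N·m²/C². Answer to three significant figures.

The work to assemble the configuration equals its total potential energy, U = Σ kqᵢqⱼ/rᵢⱼ over all pairs.
Pair separations: r₁₂ = 0.520 m, r₁₃ = 1.20 m, r₂₃ = 0.748 m.
U = (-9.15×10⁻⁸) + (-4.87×10⁻⁸) + (6.79×10⁻⁸) = -7.22×10⁻⁸ J.

-7.22×10⁻⁸ J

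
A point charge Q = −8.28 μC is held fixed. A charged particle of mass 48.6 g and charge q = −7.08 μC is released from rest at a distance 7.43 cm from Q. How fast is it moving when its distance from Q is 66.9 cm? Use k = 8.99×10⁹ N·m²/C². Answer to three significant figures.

Only the electrostatic force acts, so mechanical energy is conserved: ½mv² = U₁ − U₂ = kQq(1/r₁ − 1/r₂).
U₁ − U₂ = (8.99×10⁹ N·m²/C²)(-8.28×10⁻⁶ C)(-7.08×10⁻⁶ C)(1/0.0743 − 1/0.669) = 6.31 J.
v = √(2·6.31/0.0486) = 16.1 m/s.

16.1 m/s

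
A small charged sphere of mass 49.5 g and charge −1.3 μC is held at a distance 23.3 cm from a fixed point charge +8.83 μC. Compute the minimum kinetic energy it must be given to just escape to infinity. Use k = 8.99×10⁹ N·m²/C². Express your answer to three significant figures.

0.443 J

To just escape, total mechanical energy must reach zero at infinity: ½mv²_min + U = 0, so ½mv²_min = −U = |kQq|/r.
|U| = |kQq|/r = (8.99×10⁹ N·m²/C²)(8.83×10⁻⁶)(1.30×10⁻⁶)/(0.233) = 0.443 J.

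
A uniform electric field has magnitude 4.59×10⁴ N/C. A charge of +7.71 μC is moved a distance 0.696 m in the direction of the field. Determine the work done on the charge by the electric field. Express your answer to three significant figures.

0.246 J

The potential change for a displacement 0.696 m in the direction of the field is ΔV = −Ed = -3.19×10⁴ V.
W_field = −qΔV = 0.246 J.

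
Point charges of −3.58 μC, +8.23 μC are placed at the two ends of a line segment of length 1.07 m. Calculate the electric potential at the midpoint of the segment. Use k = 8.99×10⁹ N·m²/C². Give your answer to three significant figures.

The total potential is the scalar sum of each charge's contribution, V = Σ kqᵢ/rᵢ.
Each charge is 0.535 m from the midpoint.
V = k[(-3.58×10⁻⁶)/(0.535) + (8.23×10⁻⁶)/(0.535)] = 7.81×10⁴ V.

7.81×10⁴ V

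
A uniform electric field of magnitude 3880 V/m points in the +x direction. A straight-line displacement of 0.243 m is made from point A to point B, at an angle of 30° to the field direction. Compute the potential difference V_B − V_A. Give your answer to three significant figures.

-817 V

Only the component of displacement along E changes the potential: ΔV = −E·d·cosθ.
ΔV = −(3880 V/m)(0.243 m)cos30° = -817 V.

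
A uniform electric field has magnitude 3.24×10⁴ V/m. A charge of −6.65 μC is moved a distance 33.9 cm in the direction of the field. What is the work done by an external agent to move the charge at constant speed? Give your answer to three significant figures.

0.0730 J

The potential change for a displacement 33.9 cm in the direction of the field is ΔV = −Ed = -1.10×10⁴ V.
W_ext = qΔV = 0.0730 J.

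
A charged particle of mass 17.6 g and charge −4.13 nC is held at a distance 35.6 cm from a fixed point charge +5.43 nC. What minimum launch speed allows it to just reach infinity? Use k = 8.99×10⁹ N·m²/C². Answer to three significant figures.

8.02×10⁻³ m/s

To just escape, total mechanical energy must reach zero at infinity: ½mv²_min + U = 0, so ½mv²_min = −U = |kQq|/r.
|U| = |kQq|/r = (8.99×10⁹ N·m²/C²)(5.43×10⁻⁹)(4.13×10⁻⁹)/(0.356) = 5.66×10⁻⁷ J.
v_min = √(2|U|/m) = √(2·5.66×10⁻⁷/0.0176) = 8.02×10⁻³ m/s.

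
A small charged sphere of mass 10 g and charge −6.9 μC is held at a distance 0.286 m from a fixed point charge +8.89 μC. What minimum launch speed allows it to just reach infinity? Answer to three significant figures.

To just escape, total mechanical energy must reach zero at infinity: ½mv²_min + U = 0, so ½mv²_min = −U = |kQq|/r.
|U| = |kQq|/r = (8.99×10⁹ N·m²/C²)(8.89×10⁻⁶)(6.90×10⁻⁶)/(0.286) = 1.93 J.
v_min = √(2|U|/m) = √(2·1.93/0.0100) = 19.6 m/s.

19.6 m/s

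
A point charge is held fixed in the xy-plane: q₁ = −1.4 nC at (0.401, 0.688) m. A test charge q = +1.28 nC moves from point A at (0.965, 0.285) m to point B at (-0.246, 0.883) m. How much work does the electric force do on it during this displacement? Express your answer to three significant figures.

6.00×10⁻¹⁰ J

The work done by the electric force is W_field = −ΔU = −q(V_B − V_A) = q(V_A − V_B).
At A: distance to the source charge is 0.693 m; V_A = kq₁/r = -18.2 V.
At B: distance to the source charge is 0.676 m; V_B = kq₁/r = -18.6 V.
ΔV = V_B − V_A = -0.469 V.
W_field = −qΔV = −(1.28×10⁻⁹ C)(-0.469 V) = 6.00×10⁻¹⁰ J.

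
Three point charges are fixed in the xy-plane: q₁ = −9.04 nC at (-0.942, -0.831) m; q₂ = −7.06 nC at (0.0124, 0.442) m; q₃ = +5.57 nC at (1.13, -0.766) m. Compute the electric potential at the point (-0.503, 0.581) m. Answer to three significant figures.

The total potential is the scalar sum of each charge's contribution, V = Σ kqᵢ/rᵢ.
Distances from the field point to each charge: r₁ = 1.48 m, r₂ = 0.534 m, r₃ = 2.12 m.
V = k[(-9.04×10⁻⁹)/(1.48) + (-7.06×10⁻⁹)/(0.534) + (5.57×10⁻⁹)/(2.12)] = -150 V.

-150 V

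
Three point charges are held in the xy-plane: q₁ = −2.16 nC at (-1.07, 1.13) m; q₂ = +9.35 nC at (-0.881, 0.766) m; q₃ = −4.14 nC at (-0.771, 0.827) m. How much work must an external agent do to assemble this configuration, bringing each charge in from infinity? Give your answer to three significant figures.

The work to assemble the configuration equals its total potential energy, U = Σ kqᵢqⱼ/rᵢⱼ over all pairs.
Pair separations: r₁₂ = 0.410 m, r₁₃ = 0.426 m, r₂₃ = 0.126 m.
U = (-4.43×10⁻⁷) + (1.89×10⁻⁷) + (-2.77×10⁻⁶) = -3.02×10⁻⁶ J.

-3.02×10⁻⁶ J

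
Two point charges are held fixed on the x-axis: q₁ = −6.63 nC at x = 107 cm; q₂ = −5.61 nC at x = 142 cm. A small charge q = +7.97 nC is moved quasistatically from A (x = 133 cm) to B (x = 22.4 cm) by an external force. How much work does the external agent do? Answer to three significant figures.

For quasistatic motion the external work equals the change in potential energy: W_ext = qΔV = q(V_B − V_A).
At A: distances to the source charges are 0.260 m, 0.0900 m; V_A = Σ kqᵢ/rᵢ = -790 V.
At B: distances to the source charges are 0.846 m, 1.20 m; V_B = Σ kqᵢ/rᵢ = -113 V.
ΔV = V_B − V_A = 677 V.
W_ext = qΔV = (7.97×10⁻⁹ C)(677 V) = 5.40×10⁻⁶ J.

5.40×10⁻⁶ J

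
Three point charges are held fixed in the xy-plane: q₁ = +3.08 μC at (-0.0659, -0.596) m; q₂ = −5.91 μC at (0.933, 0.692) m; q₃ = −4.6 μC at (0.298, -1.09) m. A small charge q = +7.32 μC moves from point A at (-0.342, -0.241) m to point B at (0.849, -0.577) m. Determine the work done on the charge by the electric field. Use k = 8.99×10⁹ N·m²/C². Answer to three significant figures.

The work done by the electric force is W_field = −ΔU = −q(V_B − V_A) = q(V_A − V_B).
At A: distances to the source charges are 0.450 m, 1.58 m, 1.06 m; V_A = Σ kqᵢ/rᵢ = -1.10×10⁴ V.
At B: distances to the source charges are 0.915 m, 1.27 m, 0.753 m; V_B = Σ kqᵢ/rᵢ = -6.64×10⁴ V.
ΔV = V_B − V_A = -5.55×10⁴ V.
W_field = −qΔV = −(7.32×10⁻⁶ C)(-5.55×10⁴ V) = 0.406 J.

0.406 J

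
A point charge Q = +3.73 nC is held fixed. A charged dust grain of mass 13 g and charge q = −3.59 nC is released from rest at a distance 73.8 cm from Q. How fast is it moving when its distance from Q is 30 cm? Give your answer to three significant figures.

6.05×10⁻³ m/s

Only the electrostatic force acts, so mechanical energy is conserved: ½mv² = U₁ − U₂ = kQq(1/r₁ − 1/r₂).
U₁ − U₂ = (8.99×10⁹ N·m²/C²)(3.73×10⁻⁹ C)(-3.59×10⁻⁹ C)(1/0.738 − 1/0.300) = 2.38×10⁻⁷ J.
v = √(2·2.38×10⁻⁷/0.0130) = 6.05×10⁻³ m/s.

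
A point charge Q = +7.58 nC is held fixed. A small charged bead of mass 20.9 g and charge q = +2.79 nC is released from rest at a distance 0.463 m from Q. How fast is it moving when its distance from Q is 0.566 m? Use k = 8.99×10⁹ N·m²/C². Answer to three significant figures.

Only the electrostatic force acts, so mechanical energy is conserved: ½mv² = U₁ − U₂ = kQq(1/r₁ − 1/r₂).
U₁ − U₂ = (8.99×10⁹ N·m²/C²)(7.58×10⁻⁹ C)(2.79×10⁻⁹ C)(1/0.463 − 1/0.566) = 7.47×10⁻⁸ J.
v = √(2·7.47×10⁻⁸/0.0209) = 2.67×10⁻³ m/s.

2.67×10⁻³ m/s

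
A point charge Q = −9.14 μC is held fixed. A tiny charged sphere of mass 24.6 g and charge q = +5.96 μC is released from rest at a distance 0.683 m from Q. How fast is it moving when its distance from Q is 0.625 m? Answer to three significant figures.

Only the electrostatic force acts, so mechanical energy is conserved: ½mv² = U₁ − U₂ = kQq(1/r₁ − 1/r₂).
U₁ − U₂ = (8.99×10⁹ N·m²/C²)(-9.14×10⁻⁶ C)(5.96×10⁻⁶ C)(1/0.683 − 1/0.625) = 0.0665 J.
v = √(2·0.0665/0.0246) = 2.33 m/s.

2.33 m/s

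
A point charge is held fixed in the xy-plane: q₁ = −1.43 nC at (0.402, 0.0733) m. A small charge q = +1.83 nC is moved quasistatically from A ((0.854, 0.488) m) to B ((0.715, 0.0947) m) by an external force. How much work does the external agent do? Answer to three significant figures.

-3.66×10⁻⁸ J

For quasistatic motion the external work equals the change in potential energy: W_ext = qΔV = q(V_B − V_A).
At A: distance to the source charge is 0.613 m; V_A = kq₁/r = -21.0 V.
At B: distance to the source charge is 0.314 m; V_B = kq₁/r = -41.0 V.
ΔV = V_B − V_A = -20.0 V.
W_ext = qΔV = (1.83×10⁻⁹ C)(-20.0 V) = -3.66×10⁻⁸ J.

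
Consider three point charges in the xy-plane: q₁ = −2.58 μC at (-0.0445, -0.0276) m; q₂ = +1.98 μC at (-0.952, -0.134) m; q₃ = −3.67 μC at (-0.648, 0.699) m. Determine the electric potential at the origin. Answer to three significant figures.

-4.59×10⁵ V

Electric potential is a scalar, so the contributions from each charge add algebraically: V = Σ kqᵢ/rᵢ.
Distances from the field point to each charge: r₁ = 0.0524 m, r₂ = 0.961 m, r₃ = 0.953 m.
V = k[(-2.58×10⁻⁶)/(0.0524) + (1.98×10⁻⁶)/(0.961) + (-3.67×10⁻⁶)/(0.953)] = -4.59×10⁵ V.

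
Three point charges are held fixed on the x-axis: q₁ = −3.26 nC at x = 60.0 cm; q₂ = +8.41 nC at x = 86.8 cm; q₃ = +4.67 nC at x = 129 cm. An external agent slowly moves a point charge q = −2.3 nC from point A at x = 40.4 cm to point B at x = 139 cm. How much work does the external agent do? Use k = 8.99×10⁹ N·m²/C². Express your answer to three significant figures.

-1.07×10⁻⁶ J

For quasistatic motion the external work equals the change in potential energy: W_ext = qΔV = q(V_B − V_A).
At A: distances to the source charges are 0.196 m, 0.464 m, 0.886 m; V_A = Σ kqᵢ/rᵢ = 60.8 V.
At B: distances to the source charges are 0.790 m, 0.522 m, 0.100 m; V_B = Σ kqᵢ/rᵢ = 528 V.
ΔV = V_B − V_A = 467 V.
W_ext = qΔV = (-2.30×10⁻⁹ C)(467 V) = -1.07×10⁻⁶ J.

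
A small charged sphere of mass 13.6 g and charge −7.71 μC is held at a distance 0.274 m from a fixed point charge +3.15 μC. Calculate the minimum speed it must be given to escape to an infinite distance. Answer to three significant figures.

10.8 m/s

To just escape, total mechanical energy must reach zero at infinity: ½mv²_min + U = 0, so ½mv²_min = −U = |kQq|/r.
|U| = |kQq|/r = (8.99×10⁹ N·m²/C²)(3.15×10⁻⁶)(7.71×10⁻⁶)/(0.274) = 0.797 J.
v_min = √(2|U|/m) = √(2·0.797/0.0136) = 10.8 m/s.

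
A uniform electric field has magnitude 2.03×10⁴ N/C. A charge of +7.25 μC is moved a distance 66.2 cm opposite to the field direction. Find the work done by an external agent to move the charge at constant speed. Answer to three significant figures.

0.0974 J

The potential change for a displacement 66.2 cm opposite to the field direction is ΔV = +Ed = 1.34×10⁴ V.
W_ext = qΔV = 0.0974 J.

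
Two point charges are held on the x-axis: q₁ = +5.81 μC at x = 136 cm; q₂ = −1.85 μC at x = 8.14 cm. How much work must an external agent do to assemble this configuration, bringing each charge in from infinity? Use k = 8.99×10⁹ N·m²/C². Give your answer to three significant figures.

-0.0756 J

The assembly work is the sum of pairwise potential energies, U = Σ_{i<j} kqᵢqⱼ/rᵢⱼ.
Pair separations: r₁₂ = 1.28 m.
U = (-0.0756) = -0.0756 J.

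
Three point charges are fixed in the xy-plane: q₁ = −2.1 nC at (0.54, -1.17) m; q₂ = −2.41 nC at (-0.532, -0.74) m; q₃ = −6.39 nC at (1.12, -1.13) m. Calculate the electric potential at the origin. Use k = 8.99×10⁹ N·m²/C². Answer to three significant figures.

The total potential is the scalar sum of each charge's contribution, V = Σ kqᵢ/rᵢ.
Distances from the field point to each charge: r₁ = 1.29 m, r₂ = 0.911 m, r₃ = 1.59 m.
V = k[(-2.10×10⁻⁹)/(1.29) + (-2.41×10⁻⁹)/(0.911) + (-6.39×10⁻⁹)/(1.59)] = -74.5 V.

-74.5 V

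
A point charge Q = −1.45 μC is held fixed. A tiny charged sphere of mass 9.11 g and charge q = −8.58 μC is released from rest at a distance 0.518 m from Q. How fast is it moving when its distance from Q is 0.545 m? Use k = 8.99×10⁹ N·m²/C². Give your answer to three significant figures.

Only the electrostatic force acts, so mechanical energy is conserved: ½mv² = U₁ − U₂ = kQq(1/r₁ − 1/r₂).
U₁ − U₂ = (8.99×10⁹ N·m²/C²)(-1.45×10⁻⁶ C)(-8.58×10⁻⁶ C)(1/0.518 − 1/0.545) = 0.0107 J.
v = √(2·0.0107/9.11×10⁻³) = 1.53 m/s.

1.53 m/s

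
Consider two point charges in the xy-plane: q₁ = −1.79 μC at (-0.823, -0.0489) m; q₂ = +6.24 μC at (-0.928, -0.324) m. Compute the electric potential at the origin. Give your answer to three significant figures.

3.76×10⁴ V

Electric potential is a scalar, so the contributions from each charge add algebraically: V = Σ kqᵢ/rᵢ.
Distances from the field point to each charge: r₁ = 0.824 m, r₂ = 0.983 m.
V = k[(-1.79×10⁻⁶)/(0.824) + (6.24×10⁻⁶)/(0.983)] = 3.76×10⁴ V.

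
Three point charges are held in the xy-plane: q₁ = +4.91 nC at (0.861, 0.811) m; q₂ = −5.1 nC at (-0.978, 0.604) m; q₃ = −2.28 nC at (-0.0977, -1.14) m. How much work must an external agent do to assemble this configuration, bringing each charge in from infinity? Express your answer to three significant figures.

-1.14×10⁻⁷ J

The work to assemble the configuration equals its total potential energy, U = Σ kqᵢqⱼ/rᵢⱼ over all pairs.
Pair separations: r₁₂ = 1.85 m, r₁₃ = 2.17 m, r₂₃ = 1.95 m.
U = (-1.22×10⁻⁷) + (-4.63×10⁻⁸) + (5.35×10⁻⁸) = -1.14×10⁻⁷ J.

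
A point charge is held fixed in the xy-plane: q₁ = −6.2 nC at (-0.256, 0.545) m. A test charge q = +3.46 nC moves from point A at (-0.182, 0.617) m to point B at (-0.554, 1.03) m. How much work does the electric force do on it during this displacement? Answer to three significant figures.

The work done by the electric force is W_field = −ΔU = −q(V_B − V_A) = q(V_A − V_B).
At A: distance to the source charge is 0.103 m; V_A = kq₁/r = -540 V.
At B: distance to the source charge is 0.569 m; V_B = kq₁/r = -97.9 V.
ΔV = V_B − V_A = 442 V.
W_field = −qΔV = −(3.46×10⁻⁹ C)(442 V) = -1.53×10⁻⁶ J.

-1.53×10⁻⁶ J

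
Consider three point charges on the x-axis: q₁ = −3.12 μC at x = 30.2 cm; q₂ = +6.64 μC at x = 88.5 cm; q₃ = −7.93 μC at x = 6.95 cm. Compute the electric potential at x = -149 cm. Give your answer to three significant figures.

-3.62×10⁴ V

Electric potential is a scalar, so the contributions from each charge add algebraically: V = Σ kqᵢ/rᵢ.
Distances from the field point to each charge: r₁ = 1.79 m, r₂ = 2.38 m, r₃ = 1.56 m.
V = k[(-3.12×10⁻⁶)/(1.79) + (6.64×10⁻⁶)/(2.38) + (-7.93×10⁻⁶)/(1.56)] = -3.62×10⁴ V.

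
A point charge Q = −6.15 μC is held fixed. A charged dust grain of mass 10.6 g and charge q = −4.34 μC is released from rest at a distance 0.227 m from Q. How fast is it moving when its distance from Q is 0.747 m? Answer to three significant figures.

Only the electrostatic force acts, so mechanical energy is conserved: ½mv² = U₁ − U₂ = kQq(1/r₁ − 1/r₂).
U₁ − U₂ = (8.99×10⁹ N·m²/C²)(-6.15×10⁻⁶ C)(-4.34×10⁻⁶ C)(1/0.227 − 1/0.747) = 0.736 J.
v = √(2·0.736/0.0106) = 11.8 m/s.

11.8 m/s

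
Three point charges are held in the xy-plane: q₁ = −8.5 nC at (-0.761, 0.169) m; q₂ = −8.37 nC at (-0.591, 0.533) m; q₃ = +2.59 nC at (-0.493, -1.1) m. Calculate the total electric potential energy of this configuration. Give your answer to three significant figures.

The work to assemble the configuration equals its total potential energy, U = Σ kqᵢqⱼ/rᵢⱼ over all pairs.
Pair separations: r₁₂ = 0.402 m, r₁₃ = 1.30 m, r₂₃ = 1.64 m.
U = (1.59×10⁻⁶) + (-1.53×10⁻⁷) + (-1.19×10⁻⁷) = 1.32×10⁻⁶ J.

1.32×10⁻⁶ J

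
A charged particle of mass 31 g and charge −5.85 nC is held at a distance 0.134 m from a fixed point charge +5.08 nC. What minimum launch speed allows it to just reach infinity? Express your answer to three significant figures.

0.0113 m/s

To just escape, total mechanical energy must reach zero at infinity: ½mv²_min + U = 0, so ½mv²_min = −U = |kQq|/r.
|U| = |kQq|/r = (8.99×10⁹ N·m²/C²)(5.08×10⁻⁹)(5.85×10⁻⁹)/(0.134) = 1.99×10⁻⁶ J.
v_min = √(2|U|/m) = √(2·1.99×10⁻⁶/0.0310) = 0.0113 m/s.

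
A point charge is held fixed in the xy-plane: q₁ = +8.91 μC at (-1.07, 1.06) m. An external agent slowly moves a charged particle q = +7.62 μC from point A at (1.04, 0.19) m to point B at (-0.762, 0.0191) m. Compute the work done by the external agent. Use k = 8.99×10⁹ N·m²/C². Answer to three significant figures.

0.295 J

For quasistatic motion the external work equals the change in potential energy: W_ext = qΔV = q(V_B − V_A).
At A: distance to the source charge is 2.28 m; V_A = kq₁/r = 3.51×10⁴ V.
At B: distance to the source charge is 1.09 m; V_B = kq₁/r = 7.38×10⁴ V.
ΔV = V_B − V_A = 3.87×10⁴ V.
W_ext = qΔV = (7.62×10⁻⁶ C)(3.87×10⁴ V) = 0.295 J.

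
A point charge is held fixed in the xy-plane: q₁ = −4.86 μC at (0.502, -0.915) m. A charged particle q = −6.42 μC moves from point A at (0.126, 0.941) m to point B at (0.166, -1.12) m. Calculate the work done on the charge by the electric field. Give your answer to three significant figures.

-0.565 J

The work done by the electric force is W_field = −ΔU = −q(V_B − V_A) = q(V_A − V_B).
At A: distance to the source charge is 1.89 m; V_A = kq₁/r = -2.31×10⁴ V.
At B: distance to the source charge is 0.394 m; V_B = kq₁/r = -1.11×10⁵ V.
ΔV = V_B − V_A = -8.79×10⁴ V.
W_field = −qΔV = −(-6.42×10⁻⁶ C)(-8.79×10⁴ V) = -0.565 J.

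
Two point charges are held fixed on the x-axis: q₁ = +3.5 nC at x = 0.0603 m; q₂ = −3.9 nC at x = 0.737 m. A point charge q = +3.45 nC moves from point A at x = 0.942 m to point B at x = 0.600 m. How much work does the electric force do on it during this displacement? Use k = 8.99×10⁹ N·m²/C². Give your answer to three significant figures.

The work done by the electric force is W_field = −ΔU = −q(V_B − V_A) = q(V_A − V_B).
At A: distances to the source charges are 0.882 m, 0.205 m; V_A = Σ kqᵢ/rᵢ = -135 V.
At B: distances to the source charges are 0.540 m, 0.137 m; V_B = Σ kqᵢ/rᵢ = -198 V.
ΔV = V_B − V_A = -62.3 V.
W_field = −qΔV = −(3.45×10⁻⁹ C)(-62.3 V) = 2.15×10⁻⁷ J.

2.15×10⁻⁷ J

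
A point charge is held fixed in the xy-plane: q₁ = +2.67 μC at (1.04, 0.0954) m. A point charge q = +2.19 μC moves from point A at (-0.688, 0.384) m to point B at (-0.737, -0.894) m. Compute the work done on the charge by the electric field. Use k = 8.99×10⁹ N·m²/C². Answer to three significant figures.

The work done by the electric force is W_field = −ΔU = −q(V_B − V_A) = q(V_A − V_B).
At A: distance to the source charge is 1.75 m; V_A = kq₁/r = 1.37×10⁴ V.
At B: distance to the source charge is 2.03 m; V_B = kq₁/r = 1.18×10⁴ V.
ΔV = V_B − V_A = -1900 V.
W_field = −qΔV = −(2.19×10⁻⁶ C)(-1900 V) = 4.16×10⁻³ J.

4.16×10⁻³ J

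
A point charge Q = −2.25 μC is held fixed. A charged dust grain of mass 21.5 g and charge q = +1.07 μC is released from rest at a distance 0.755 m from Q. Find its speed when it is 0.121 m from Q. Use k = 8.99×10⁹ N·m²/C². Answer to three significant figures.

Only the electrostatic force acts, so mechanical energy is conserved: ½mv² = U₁ − U₂ = kQq(1/r₁ − 1/r₂).
U₁ − U₂ = (8.99×10⁹ N·m²/C²)(-2.25×10⁻⁶ C)(1.07×10⁻⁶ C)(1/0.755 − 1/0.121) = 0.150 J.
v = √(2·0.150/0.0215) = 3.74 m/s.

3.74 m/s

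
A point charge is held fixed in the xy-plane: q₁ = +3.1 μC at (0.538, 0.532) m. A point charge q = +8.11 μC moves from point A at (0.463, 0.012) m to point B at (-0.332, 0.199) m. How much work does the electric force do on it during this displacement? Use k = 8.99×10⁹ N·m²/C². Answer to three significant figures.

0.188 J

The work done by the electric force is W_field = −ΔU = −q(V_B − V_A) = q(V_A − V_B).
At A: distance to the source charge is 0.525 m; V_A = kq₁/r = 5.30×10⁴ V.
At B: distance to the source charge is 0.932 m; V_B = kq₁/r = 2.99×10⁴ V.
ΔV = V_B − V_A = -2.31×10⁴ V.
W_field = −qΔV = −(8.11×10⁻⁶ C)(-2.31×10⁴ V) = 0.188 J.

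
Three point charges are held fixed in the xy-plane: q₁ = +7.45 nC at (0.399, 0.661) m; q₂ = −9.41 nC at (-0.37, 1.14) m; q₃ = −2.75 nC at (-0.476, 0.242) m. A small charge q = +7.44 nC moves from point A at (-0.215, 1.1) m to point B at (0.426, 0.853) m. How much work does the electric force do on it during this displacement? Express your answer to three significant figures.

-5.13×10⁻⁶ J

The work done by the electric force is W_field = −ΔU = −q(V_B − V_A) = q(V_A − V_B).
At A: distances to the source charges are 0.755 m, 0.160 m, 0.897 m; V_A = Σ kqᵢ/rᵢ = -467 V.
At B: distances to the source charges are 0.194 m, 0.846 m, 1.09 m; V_B = Σ kqᵢ/rᵢ = 223 V.
ΔV = V_B − V_A = 690 V.
W_field = −qΔV = −(7.44×10⁻⁹ C)(690 V) = -5.13×10⁻⁶ J.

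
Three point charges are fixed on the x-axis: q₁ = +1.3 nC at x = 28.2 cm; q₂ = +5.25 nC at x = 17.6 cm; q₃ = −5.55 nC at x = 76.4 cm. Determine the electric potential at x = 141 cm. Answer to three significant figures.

-28.6 V

Electric potential is a scalar, so the contributions from each charge add algebraically: V = Σ kqᵢ/rᵢ.
Distances from the field point to each charge: r₁ = 1.13 m, r₂ = 1.23 m, r₃ = 0.646 m.
V = k[(1.30×10⁻⁹)/(1.13) + (5.25×10⁻⁹)/(1.23) + (-5.55×10⁻⁹)/(0.646)] = -28.6 V.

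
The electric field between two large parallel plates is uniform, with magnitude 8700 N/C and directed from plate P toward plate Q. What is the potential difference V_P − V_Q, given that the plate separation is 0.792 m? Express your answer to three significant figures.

6890 V

In a uniform field, potential decreases in the direction of E: ΔV = −E·d for a displacement d parallel to E.
Going from Q to P is a displacement of 0.792 m opposite to the field, so V_P − V_Q = +Ed = 6890 V.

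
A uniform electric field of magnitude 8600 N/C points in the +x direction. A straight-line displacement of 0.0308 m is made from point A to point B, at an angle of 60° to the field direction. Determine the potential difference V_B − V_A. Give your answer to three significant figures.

-132 V

Only the component of displacement along E changes the potential: ΔV = −E·d·cosθ.
ΔV = −(8600 V/m)(0.0308 m)cos60° = -132 V.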